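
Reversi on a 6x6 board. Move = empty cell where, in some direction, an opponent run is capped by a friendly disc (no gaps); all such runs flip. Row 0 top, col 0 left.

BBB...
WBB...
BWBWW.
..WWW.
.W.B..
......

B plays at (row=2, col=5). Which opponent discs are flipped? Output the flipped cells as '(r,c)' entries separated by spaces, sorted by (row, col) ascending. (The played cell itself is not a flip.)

Dir NW: first cell '.' (not opp) -> no flip
Dir N: first cell '.' (not opp) -> no flip
Dir NE: edge -> no flip
Dir W: opp run (2,4) (2,3) capped by B -> flip
Dir E: edge -> no flip
Dir SW: opp run (3,4) capped by B -> flip
Dir S: first cell '.' (not opp) -> no flip
Dir SE: edge -> no flip

Answer: (2,3) (2,4) (3,4)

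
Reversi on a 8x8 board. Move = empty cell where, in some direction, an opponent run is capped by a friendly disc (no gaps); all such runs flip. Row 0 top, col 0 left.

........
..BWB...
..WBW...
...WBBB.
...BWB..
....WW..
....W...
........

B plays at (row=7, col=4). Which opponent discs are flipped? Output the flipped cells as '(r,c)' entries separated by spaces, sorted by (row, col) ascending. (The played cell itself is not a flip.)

Dir NW: first cell '.' (not opp) -> no flip
Dir N: opp run (6,4) (5,4) (4,4) capped by B -> flip
Dir NE: first cell '.' (not opp) -> no flip
Dir W: first cell '.' (not opp) -> no flip
Dir E: first cell '.' (not opp) -> no flip
Dir SW: edge -> no flip
Dir S: edge -> no flip
Dir SE: edge -> no flip

Answer: (4,4) (5,4) (6,4)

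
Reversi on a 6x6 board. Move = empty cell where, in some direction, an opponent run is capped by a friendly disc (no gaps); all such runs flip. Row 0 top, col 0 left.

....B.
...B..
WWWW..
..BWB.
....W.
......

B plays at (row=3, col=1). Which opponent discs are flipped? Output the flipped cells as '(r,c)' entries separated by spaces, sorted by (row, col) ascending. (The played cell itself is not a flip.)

Answer: (2,2)

Derivation:
Dir NW: opp run (2,0), next=edge -> no flip
Dir N: opp run (2,1), next='.' -> no flip
Dir NE: opp run (2,2) capped by B -> flip
Dir W: first cell '.' (not opp) -> no flip
Dir E: first cell 'B' (not opp) -> no flip
Dir SW: first cell '.' (not opp) -> no flip
Dir S: first cell '.' (not opp) -> no flip
Dir SE: first cell '.' (not opp) -> no flip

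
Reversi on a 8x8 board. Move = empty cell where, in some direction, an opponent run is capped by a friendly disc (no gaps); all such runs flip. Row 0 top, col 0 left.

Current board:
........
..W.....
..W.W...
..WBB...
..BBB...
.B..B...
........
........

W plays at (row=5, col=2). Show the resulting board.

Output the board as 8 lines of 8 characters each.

Place W at (5,2); scan 8 dirs for brackets.
Dir NW: first cell '.' (not opp) -> no flip
Dir N: opp run (4,2) capped by W -> flip
Dir NE: opp run (4,3) (3,4), next='.' -> no flip
Dir W: opp run (5,1), next='.' -> no flip
Dir E: first cell '.' (not opp) -> no flip
Dir SW: first cell '.' (not opp) -> no flip
Dir S: first cell '.' (not opp) -> no flip
Dir SE: first cell '.' (not opp) -> no flip
All flips: (4,2)

Answer: ........
..W.....
..W.W...
..WBB...
..WBB...
.BW.B...
........
........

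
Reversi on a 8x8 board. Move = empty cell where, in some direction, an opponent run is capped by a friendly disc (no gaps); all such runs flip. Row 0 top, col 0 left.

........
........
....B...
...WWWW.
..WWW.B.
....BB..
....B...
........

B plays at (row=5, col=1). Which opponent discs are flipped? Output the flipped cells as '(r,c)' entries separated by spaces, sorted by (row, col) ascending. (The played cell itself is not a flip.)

Answer: (3,3) (4,2)

Derivation:
Dir NW: first cell '.' (not opp) -> no flip
Dir N: first cell '.' (not opp) -> no flip
Dir NE: opp run (4,2) (3,3) capped by B -> flip
Dir W: first cell '.' (not opp) -> no flip
Dir E: first cell '.' (not opp) -> no flip
Dir SW: first cell '.' (not opp) -> no flip
Dir S: first cell '.' (not opp) -> no flip
Dir SE: first cell '.' (not opp) -> no flip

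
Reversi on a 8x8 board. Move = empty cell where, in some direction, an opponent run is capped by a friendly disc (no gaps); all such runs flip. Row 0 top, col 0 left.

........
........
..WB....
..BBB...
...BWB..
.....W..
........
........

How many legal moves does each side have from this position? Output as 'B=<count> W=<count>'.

-- B to move --
(1,1): flips 1 -> legal
(1,2): flips 1 -> legal
(1,3): no bracket -> illegal
(2,1): flips 1 -> legal
(3,1): no bracket -> illegal
(3,5): no bracket -> illegal
(4,6): no bracket -> illegal
(5,3): no bracket -> illegal
(5,4): flips 1 -> legal
(5,6): no bracket -> illegal
(6,4): no bracket -> illegal
(6,5): flips 1 -> legal
(6,6): flips 2 -> legal
B mobility = 6
-- W to move --
(1,2): no bracket -> illegal
(1,3): no bracket -> illegal
(1,4): no bracket -> illegal
(2,1): no bracket -> illegal
(2,4): flips 2 -> legal
(2,5): no bracket -> illegal
(3,1): no bracket -> illegal
(3,5): flips 1 -> legal
(3,6): no bracket -> illegal
(4,1): no bracket -> illegal
(4,2): flips 2 -> legal
(4,6): flips 1 -> legal
(5,2): no bracket -> illegal
(5,3): no bracket -> illegal
(5,4): no bracket -> illegal
(5,6): no bracket -> illegal
W mobility = 4

Answer: B=6 W=4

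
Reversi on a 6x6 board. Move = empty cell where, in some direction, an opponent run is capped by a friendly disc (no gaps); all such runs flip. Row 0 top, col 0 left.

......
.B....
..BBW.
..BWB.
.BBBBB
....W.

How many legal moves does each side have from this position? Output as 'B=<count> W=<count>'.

-- B to move --
(1,3): no bracket -> illegal
(1,4): flips 1 -> legal
(1,5): flips 2 -> legal
(2,5): flips 1 -> legal
(3,5): no bracket -> illegal
(5,3): no bracket -> illegal
(5,5): no bracket -> illegal
B mobility = 3
-- W to move --
(0,0): flips 2 -> legal
(0,1): no bracket -> illegal
(0,2): no bracket -> illegal
(1,0): no bracket -> illegal
(1,2): no bracket -> illegal
(1,3): flips 1 -> legal
(1,4): no bracket -> illegal
(2,0): no bracket -> illegal
(2,1): flips 4 -> legal
(2,5): no bracket -> illegal
(3,0): no bracket -> illegal
(3,1): flips 1 -> legal
(3,5): flips 1 -> legal
(4,0): no bracket -> illegal
(5,0): no bracket -> illegal
(5,1): flips 1 -> legal
(5,2): no bracket -> illegal
(5,3): flips 1 -> legal
(5,5): flips 1 -> legal
W mobility = 8

Answer: B=3 W=8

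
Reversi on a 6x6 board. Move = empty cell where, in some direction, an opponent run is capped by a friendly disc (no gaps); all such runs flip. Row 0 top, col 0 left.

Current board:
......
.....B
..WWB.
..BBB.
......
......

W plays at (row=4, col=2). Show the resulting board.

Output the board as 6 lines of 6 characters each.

Answer: ......
.....B
..WWB.
..WBB.
..W...
......

Derivation:
Place W at (4,2); scan 8 dirs for brackets.
Dir NW: first cell '.' (not opp) -> no flip
Dir N: opp run (3,2) capped by W -> flip
Dir NE: opp run (3,3) (2,4) (1,5), next=edge -> no flip
Dir W: first cell '.' (not opp) -> no flip
Dir E: first cell '.' (not opp) -> no flip
Dir SW: first cell '.' (not opp) -> no flip
Dir S: first cell '.' (not opp) -> no flip
Dir SE: first cell '.' (not opp) -> no flip
All flips: (3,2)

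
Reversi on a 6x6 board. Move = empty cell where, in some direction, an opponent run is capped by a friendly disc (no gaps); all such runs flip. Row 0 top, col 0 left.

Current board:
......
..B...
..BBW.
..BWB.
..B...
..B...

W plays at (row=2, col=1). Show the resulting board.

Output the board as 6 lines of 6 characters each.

Answer: ......
..B...
.WWWW.
..BWB.
..B...
..B...

Derivation:
Place W at (2,1); scan 8 dirs for brackets.
Dir NW: first cell '.' (not opp) -> no flip
Dir N: first cell '.' (not opp) -> no flip
Dir NE: opp run (1,2), next='.' -> no flip
Dir W: first cell '.' (not opp) -> no flip
Dir E: opp run (2,2) (2,3) capped by W -> flip
Dir SW: first cell '.' (not opp) -> no flip
Dir S: first cell '.' (not opp) -> no flip
Dir SE: opp run (3,2), next='.' -> no flip
All flips: (2,2) (2,3)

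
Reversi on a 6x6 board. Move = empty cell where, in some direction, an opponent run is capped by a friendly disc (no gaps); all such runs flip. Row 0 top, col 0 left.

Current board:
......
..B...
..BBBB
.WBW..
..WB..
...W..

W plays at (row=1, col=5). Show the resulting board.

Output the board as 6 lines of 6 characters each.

Place W at (1,5); scan 8 dirs for brackets.
Dir NW: first cell '.' (not opp) -> no flip
Dir N: first cell '.' (not opp) -> no flip
Dir NE: edge -> no flip
Dir W: first cell '.' (not opp) -> no flip
Dir E: edge -> no flip
Dir SW: opp run (2,4) capped by W -> flip
Dir S: opp run (2,5), next='.' -> no flip
Dir SE: edge -> no flip
All flips: (2,4)

Answer: ......
..B..W
..BBWB
.WBW..
..WB..
...W..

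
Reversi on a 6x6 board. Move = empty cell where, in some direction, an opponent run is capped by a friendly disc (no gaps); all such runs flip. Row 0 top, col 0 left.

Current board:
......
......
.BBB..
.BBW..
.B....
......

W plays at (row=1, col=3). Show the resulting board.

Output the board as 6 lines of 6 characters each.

Answer: ......
...W..
.BBW..
.BBW..
.B....
......

Derivation:
Place W at (1,3); scan 8 dirs for brackets.
Dir NW: first cell '.' (not opp) -> no flip
Dir N: first cell '.' (not opp) -> no flip
Dir NE: first cell '.' (not opp) -> no flip
Dir W: first cell '.' (not opp) -> no flip
Dir E: first cell '.' (not opp) -> no flip
Dir SW: opp run (2,2) (3,1), next='.' -> no flip
Dir S: opp run (2,3) capped by W -> flip
Dir SE: first cell '.' (not opp) -> no flip
All flips: (2,3)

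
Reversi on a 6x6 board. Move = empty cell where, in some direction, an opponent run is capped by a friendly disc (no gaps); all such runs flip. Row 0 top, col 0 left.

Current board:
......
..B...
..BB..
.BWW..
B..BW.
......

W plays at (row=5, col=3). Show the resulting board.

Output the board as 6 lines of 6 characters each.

Place W at (5,3); scan 8 dirs for brackets.
Dir NW: first cell '.' (not opp) -> no flip
Dir N: opp run (4,3) capped by W -> flip
Dir NE: first cell 'W' (not opp) -> no flip
Dir W: first cell '.' (not opp) -> no flip
Dir E: first cell '.' (not opp) -> no flip
Dir SW: edge -> no flip
Dir S: edge -> no flip
Dir SE: edge -> no flip
All flips: (4,3)

Answer: ......
..B...
..BB..
.BWW..
B..WW.
...W..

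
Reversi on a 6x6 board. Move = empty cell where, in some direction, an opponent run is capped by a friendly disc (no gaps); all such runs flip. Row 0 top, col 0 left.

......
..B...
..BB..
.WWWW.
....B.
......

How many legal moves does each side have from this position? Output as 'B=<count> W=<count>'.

-- B to move --
(2,0): no bracket -> illegal
(2,1): no bracket -> illegal
(2,4): flips 1 -> legal
(2,5): no bracket -> illegal
(3,0): no bracket -> illegal
(3,5): no bracket -> illegal
(4,0): flips 1 -> legal
(4,1): flips 1 -> legal
(4,2): flips 1 -> legal
(4,3): flips 1 -> legal
(4,5): flips 1 -> legal
B mobility = 6
-- W to move --
(0,1): flips 2 -> legal
(0,2): flips 2 -> legal
(0,3): no bracket -> illegal
(1,1): flips 1 -> legal
(1,3): flips 2 -> legal
(1,4): flips 1 -> legal
(2,1): no bracket -> illegal
(2,4): no bracket -> illegal
(3,5): no bracket -> illegal
(4,3): no bracket -> illegal
(4,5): no bracket -> illegal
(5,3): no bracket -> illegal
(5,4): flips 1 -> legal
(5,5): flips 1 -> legal
W mobility = 7

Answer: B=6 W=7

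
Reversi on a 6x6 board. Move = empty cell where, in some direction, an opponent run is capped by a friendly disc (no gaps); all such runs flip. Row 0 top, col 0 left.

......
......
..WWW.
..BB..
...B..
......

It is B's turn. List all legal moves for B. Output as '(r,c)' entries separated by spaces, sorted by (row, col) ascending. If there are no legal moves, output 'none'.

(1,1): flips 1 -> legal
(1,2): flips 1 -> legal
(1,3): flips 1 -> legal
(1,4): flips 1 -> legal
(1,5): flips 1 -> legal
(2,1): no bracket -> illegal
(2,5): no bracket -> illegal
(3,1): no bracket -> illegal
(3,4): no bracket -> illegal
(3,5): no bracket -> illegal

Answer: (1,1) (1,2) (1,3) (1,4) (1,5)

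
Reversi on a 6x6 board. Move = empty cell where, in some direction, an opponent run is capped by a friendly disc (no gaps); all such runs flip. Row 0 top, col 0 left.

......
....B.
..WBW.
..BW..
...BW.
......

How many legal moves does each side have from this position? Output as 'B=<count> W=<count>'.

Answer: B=5 W=5

Derivation:
-- B to move --
(1,1): no bracket -> illegal
(1,2): flips 1 -> legal
(1,3): no bracket -> illegal
(1,5): no bracket -> illegal
(2,1): flips 1 -> legal
(2,5): flips 1 -> legal
(3,1): no bracket -> illegal
(3,4): flips 2 -> legal
(3,5): no bracket -> illegal
(4,2): no bracket -> illegal
(4,5): flips 1 -> legal
(5,3): no bracket -> illegal
(5,4): no bracket -> illegal
(5,5): no bracket -> illegal
B mobility = 5
-- W to move --
(0,3): no bracket -> illegal
(0,4): flips 1 -> legal
(0,5): no bracket -> illegal
(1,2): no bracket -> illegal
(1,3): flips 1 -> legal
(1,5): no bracket -> illegal
(2,1): no bracket -> illegal
(2,5): no bracket -> illegal
(3,1): flips 1 -> legal
(3,4): no bracket -> illegal
(4,1): no bracket -> illegal
(4,2): flips 2 -> legal
(5,2): no bracket -> illegal
(5,3): flips 1 -> legal
(5,4): no bracket -> illegal
W mobility = 5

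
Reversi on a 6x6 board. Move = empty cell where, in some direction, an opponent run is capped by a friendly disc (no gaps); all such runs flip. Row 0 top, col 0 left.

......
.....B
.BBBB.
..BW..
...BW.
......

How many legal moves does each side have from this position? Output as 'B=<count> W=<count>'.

-- B to move --
(3,4): flips 1 -> legal
(3,5): no bracket -> illegal
(4,2): flips 1 -> legal
(4,5): flips 1 -> legal
(5,3): no bracket -> illegal
(5,4): no bracket -> illegal
(5,5): flips 2 -> legal
B mobility = 4
-- W to move --
(0,4): no bracket -> illegal
(0,5): no bracket -> illegal
(1,0): no bracket -> illegal
(1,1): flips 1 -> legal
(1,2): no bracket -> illegal
(1,3): flips 1 -> legal
(1,4): no bracket -> illegal
(2,0): no bracket -> illegal
(2,5): no bracket -> illegal
(3,0): no bracket -> illegal
(3,1): flips 1 -> legal
(3,4): no bracket -> illegal
(3,5): no bracket -> illegal
(4,1): no bracket -> illegal
(4,2): flips 1 -> legal
(5,2): no bracket -> illegal
(5,3): flips 1 -> legal
(5,4): no bracket -> illegal
W mobility = 5

Answer: B=4 W=5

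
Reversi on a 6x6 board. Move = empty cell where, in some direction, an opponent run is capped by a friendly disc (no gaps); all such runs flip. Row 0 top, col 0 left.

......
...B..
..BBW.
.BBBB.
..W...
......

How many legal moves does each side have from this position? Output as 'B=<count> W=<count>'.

-- B to move --
(1,4): flips 1 -> legal
(1,5): flips 1 -> legal
(2,5): flips 1 -> legal
(3,5): flips 1 -> legal
(4,1): no bracket -> illegal
(4,3): no bracket -> illegal
(5,1): flips 1 -> legal
(5,2): flips 1 -> legal
(5,3): flips 1 -> legal
B mobility = 7
-- W to move --
(0,2): flips 1 -> legal
(0,3): no bracket -> illegal
(0,4): no bracket -> illegal
(1,1): no bracket -> illegal
(1,2): flips 2 -> legal
(1,4): no bracket -> illegal
(2,0): flips 1 -> legal
(2,1): flips 2 -> legal
(2,5): no bracket -> illegal
(3,0): no bracket -> illegal
(3,5): no bracket -> illegal
(4,0): no bracket -> illegal
(4,1): no bracket -> illegal
(4,3): no bracket -> illegal
(4,4): flips 1 -> legal
(4,5): no bracket -> illegal
W mobility = 5

Answer: B=7 W=5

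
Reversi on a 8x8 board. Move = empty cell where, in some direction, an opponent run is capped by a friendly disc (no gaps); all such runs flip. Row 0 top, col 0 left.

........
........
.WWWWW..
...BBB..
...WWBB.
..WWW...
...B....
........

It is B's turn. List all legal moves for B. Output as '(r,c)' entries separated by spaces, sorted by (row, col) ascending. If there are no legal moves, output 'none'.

Answer: (1,1) (1,2) (1,3) (1,4) (1,5) (1,6) (4,1) (4,2) (5,5) (6,1) (6,2) (6,4)

Derivation:
(1,0): no bracket -> illegal
(1,1): flips 1 -> legal
(1,2): flips 1 -> legal
(1,3): flips 2 -> legal
(1,4): flips 1 -> legal
(1,5): flips 2 -> legal
(1,6): flips 1 -> legal
(2,0): no bracket -> illegal
(2,6): no bracket -> illegal
(3,0): no bracket -> illegal
(3,1): no bracket -> illegal
(3,2): no bracket -> illegal
(3,6): no bracket -> illegal
(4,1): flips 1 -> legal
(4,2): flips 2 -> legal
(5,1): no bracket -> illegal
(5,5): flips 1 -> legal
(6,1): flips 2 -> legal
(6,2): flips 2 -> legal
(6,4): flips 2 -> legal
(6,5): no bracket -> illegal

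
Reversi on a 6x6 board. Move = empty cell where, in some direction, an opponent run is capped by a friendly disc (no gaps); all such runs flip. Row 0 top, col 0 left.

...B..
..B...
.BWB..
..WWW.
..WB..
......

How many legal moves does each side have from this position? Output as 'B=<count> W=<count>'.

Answer: B=4 W=11

Derivation:
-- B to move --
(1,1): no bracket -> illegal
(1,3): no bracket -> illegal
(2,4): no bracket -> illegal
(2,5): flips 1 -> legal
(3,1): no bracket -> illegal
(3,5): no bracket -> illegal
(4,1): flips 2 -> legal
(4,4): no bracket -> illegal
(4,5): flips 1 -> legal
(5,1): no bracket -> illegal
(5,2): flips 3 -> legal
(5,3): no bracket -> illegal
B mobility = 4
-- W to move --
(0,1): flips 2 -> legal
(0,2): flips 1 -> legal
(0,4): no bracket -> illegal
(1,0): flips 1 -> legal
(1,1): no bracket -> illegal
(1,3): flips 1 -> legal
(1,4): flips 1 -> legal
(2,0): flips 1 -> legal
(2,4): flips 1 -> legal
(3,0): no bracket -> illegal
(3,1): no bracket -> illegal
(4,4): flips 1 -> legal
(5,2): flips 1 -> legal
(5,3): flips 1 -> legal
(5,4): flips 1 -> legal
W mobility = 11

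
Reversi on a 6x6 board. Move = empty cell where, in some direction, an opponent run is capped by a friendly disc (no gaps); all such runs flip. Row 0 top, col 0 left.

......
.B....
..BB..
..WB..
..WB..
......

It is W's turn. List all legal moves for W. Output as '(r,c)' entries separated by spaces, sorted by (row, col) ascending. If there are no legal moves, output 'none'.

Answer: (1,2) (1,4) (2,4) (3,4) (4,4) (5,4)

Derivation:
(0,0): no bracket -> illegal
(0,1): no bracket -> illegal
(0,2): no bracket -> illegal
(1,0): no bracket -> illegal
(1,2): flips 1 -> legal
(1,3): no bracket -> illegal
(1,4): flips 1 -> legal
(2,0): no bracket -> illegal
(2,1): no bracket -> illegal
(2,4): flips 1 -> legal
(3,1): no bracket -> illegal
(3,4): flips 1 -> legal
(4,4): flips 1 -> legal
(5,2): no bracket -> illegal
(5,3): no bracket -> illegal
(5,4): flips 1 -> legal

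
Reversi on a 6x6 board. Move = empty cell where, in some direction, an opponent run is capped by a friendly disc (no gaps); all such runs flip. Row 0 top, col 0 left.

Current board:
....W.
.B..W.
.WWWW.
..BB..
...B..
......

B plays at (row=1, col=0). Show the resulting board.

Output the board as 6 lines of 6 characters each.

Answer: ....W.
BB..W.
.BWWW.
..BB..
...B..
......

Derivation:
Place B at (1,0); scan 8 dirs for brackets.
Dir NW: edge -> no flip
Dir N: first cell '.' (not opp) -> no flip
Dir NE: first cell '.' (not opp) -> no flip
Dir W: edge -> no flip
Dir E: first cell 'B' (not opp) -> no flip
Dir SW: edge -> no flip
Dir S: first cell '.' (not opp) -> no flip
Dir SE: opp run (2,1) capped by B -> flip
All flips: (2,1)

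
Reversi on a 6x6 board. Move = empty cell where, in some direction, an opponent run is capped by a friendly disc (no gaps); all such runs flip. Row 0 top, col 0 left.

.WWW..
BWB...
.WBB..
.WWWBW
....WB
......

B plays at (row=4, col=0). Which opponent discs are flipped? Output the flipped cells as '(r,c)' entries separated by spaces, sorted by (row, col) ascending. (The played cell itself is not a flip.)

Answer: (3,1)

Derivation:
Dir NW: edge -> no flip
Dir N: first cell '.' (not opp) -> no flip
Dir NE: opp run (3,1) capped by B -> flip
Dir W: edge -> no flip
Dir E: first cell '.' (not opp) -> no flip
Dir SW: edge -> no flip
Dir S: first cell '.' (not opp) -> no flip
Dir SE: first cell '.' (not opp) -> no flip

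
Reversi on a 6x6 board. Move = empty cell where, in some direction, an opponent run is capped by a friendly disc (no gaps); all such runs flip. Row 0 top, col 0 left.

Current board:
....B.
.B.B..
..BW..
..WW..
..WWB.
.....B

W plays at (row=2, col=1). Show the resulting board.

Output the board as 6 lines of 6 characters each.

Place W at (2,1); scan 8 dirs for brackets.
Dir NW: first cell '.' (not opp) -> no flip
Dir N: opp run (1,1), next='.' -> no flip
Dir NE: first cell '.' (not opp) -> no flip
Dir W: first cell '.' (not opp) -> no flip
Dir E: opp run (2,2) capped by W -> flip
Dir SW: first cell '.' (not opp) -> no flip
Dir S: first cell '.' (not opp) -> no flip
Dir SE: first cell 'W' (not opp) -> no flip
All flips: (2,2)

Answer: ....B.
.B.B..
.WWW..
..WW..
..WWB.
.....B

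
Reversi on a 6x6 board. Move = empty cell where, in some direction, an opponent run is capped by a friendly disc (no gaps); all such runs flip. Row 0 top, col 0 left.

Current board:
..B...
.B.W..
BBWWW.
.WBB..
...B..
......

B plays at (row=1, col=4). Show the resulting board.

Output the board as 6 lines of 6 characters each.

Place B at (1,4); scan 8 dirs for brackets.
Dir NW: first cell '.' (not opp) -> no flip
Dir N: first cell '.' (not opp) -> no flip
Dir NE: first cell '.' (not opp) -> no flip
Dir W: opp run (1,3), next='.' -> no flip
Dir E: first cell '.' (not opp) -> no flip
Dir SW: opp run (2,3) capped by B -> flip
Dir S: opp run (2,4), next='.' -> no flip
Dir SE: first cell '.' (not opp) -> no flip
All flips: (2,3)

Answer: ..B...
.B.WB.
BBWBW.
.WBB..
...B..
......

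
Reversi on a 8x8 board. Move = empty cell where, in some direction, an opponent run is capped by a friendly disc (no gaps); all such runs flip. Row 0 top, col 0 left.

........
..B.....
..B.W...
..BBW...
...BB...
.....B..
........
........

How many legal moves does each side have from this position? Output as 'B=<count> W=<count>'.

-- B to move --
(1,3): no bracket -> illegal
(1,4): flips 2 -> legal
(1,5): flips 1 -> legal
(2,3): no bracket -> illegal
(2,5): flips 1 -> legal
(3,5): flips 1 -> legal
(4,5): no bracket -> illegal
B mobility = 4
-- W to move --
(0,1): no bracket -> illegal
(0,2): no bracket -> illegal
(0,3): no bracket -> illegal
(1,1): no bracket -> illegal
(1,3): no bracket -> illegal
(2,1): no bracket -> illegal
(2,3): no bracket -> illegal
(3,1): flips 2 -> legal
(3,5): no bracket -> illegal
(4,1): no bracket -> illegal
(4,2): flips 1 -> legal
(4,5): no bracket -> illegal
(4,6): no bracket -> illegal
(5,2): flips 1 -> legal
(5,3): no bracket -> illegal
(5,4): flips 1 -> legal
(5,6): no bracket -> illegal
(6,4): no bracket -> illegal
(6,5): no bracket -> illegal
(6,6): no bracket -> illegal
W mobility = 4

Answer: B=4 W=4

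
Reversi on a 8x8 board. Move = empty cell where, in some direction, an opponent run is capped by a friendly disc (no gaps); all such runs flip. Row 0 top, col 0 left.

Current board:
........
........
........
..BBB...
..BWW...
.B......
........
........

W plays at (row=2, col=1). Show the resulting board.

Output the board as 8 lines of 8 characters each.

Answer: ........
........
.W......
..WBB...
..BWW...
.B......
........
........

Derivation:
Place W at (2,1); scan 8 dirs for brackets.
Dir NW: first cell '.' (not opp) -> no flip
Dir N: first cell '.' (not opp) -> no flip
Dir NE: first cell '.' (not opp) -> no flip
Dir W: first cell '.' (not opp) -> no flip
Dir E: first cell '.' (not opp) -> no flip
Dir SW: first cell '.' (not opp) -> no flip
Dir S: first cell '.' (not opp) -> no flip
Dir SE: opp run (3,2) capped by W -> flip
All flips: (3,2)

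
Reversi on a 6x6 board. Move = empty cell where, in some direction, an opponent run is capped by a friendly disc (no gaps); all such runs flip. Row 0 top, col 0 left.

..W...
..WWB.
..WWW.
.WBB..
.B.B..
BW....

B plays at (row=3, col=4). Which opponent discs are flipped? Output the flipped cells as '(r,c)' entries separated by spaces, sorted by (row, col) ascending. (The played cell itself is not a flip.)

Dir NW: opp run (2,3) (1,2), next='.' -> no flip
Dir N: opp run (2,4) capped by B -> flip
Dir NE: first cell '.' (not opp) -> no flip
Dir W: first cell 'B' (not opp) -> no flip
Dir E: first cell '.' (not opp) -> no flip
Dir SW: first cell 'B' (not opp) -> no flip
Dir S: first cell '.' (not opp) -> no flip
Dir SE: first cell '.' (not opp) -> no flip

Answer: (2,4)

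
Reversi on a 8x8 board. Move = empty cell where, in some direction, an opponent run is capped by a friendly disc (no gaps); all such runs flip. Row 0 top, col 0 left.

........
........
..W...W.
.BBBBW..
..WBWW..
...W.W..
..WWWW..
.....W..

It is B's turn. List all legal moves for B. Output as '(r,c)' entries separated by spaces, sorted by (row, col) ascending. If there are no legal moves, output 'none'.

Answer: (1,1) (1,2) (1,3) (3,6) (4,1) (4,6) (5,1) (5,2) (5,4) (5,6) (6,6) (7,3)

Derivation:
(1,1): flips 1 -> legal
(1,2): flips 1 -> legal
(1,3): flips 1 -> legal
(1,5): no bracket -> illegal
(1,6): no bracket -> illegal
(1,7): no bracket -> illegal
(2,1): no bracket -> illegal
(2,3): no bracket -> illegal
(2,4): no bracket -> illegal
(2,5): no bracket -> illegal
(2,7): no bracket -> illegal
(3,6): flips 1 -> legal
(3,7): no bracket -> illegal
(4,1): flips 1 -> legal
(4,6): flips 2 -> legal
(5,1): flips 1 -> legal
(5,2): flips 1 -> legal
(5,4): flips 1 -> legal
(5,6): flips 1 -> legal
(6,1): no bracket -> illegal
(6,6): flips 2 -> legal
(7,1): no bracket -> illegal
(7,2): no bracket -> illegal
(7,3): flips 2 -> legal
(7,4): no bracket -> illegal
(7,6): no bracket -> illegal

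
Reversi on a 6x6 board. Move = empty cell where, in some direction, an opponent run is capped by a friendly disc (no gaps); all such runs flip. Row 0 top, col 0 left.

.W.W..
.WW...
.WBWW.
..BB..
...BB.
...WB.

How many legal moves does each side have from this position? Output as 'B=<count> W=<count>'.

Answer: B=9 W=4

Derivation:
-- B to move --
(0,0): flips 1 -> legal
(0,2): flips 1 -> legal
(0,4): no bracket -> illegal
(1,0): flips 1 -> legal
(1,3): flips 1 -> legal
(1,4): flips 1 -> legal
(1,5): flips 1 -> legal
(2,0): flips 1 -> legal
(2,5): flips 2 -> legal
(3,0): no bracket -> illegal
(3,1): no bracket -> illegal
(3,4): no bracket -> illegal
(3,5): no bracket -> illegal
(4,2): no bracket -> illegal
(5,2): flips 1 -> legal
B mobility = 9
-- W to move --
(1,3): no bracket -> illegal
(3,1): no bracket -> illegal
(3,4): no bracket -> illegal
(3,5): flips 1 -> legal
(4,1): flips 1 -> legal
(4,2): flips 3 -> legal
(4,5): no bracket -> illegal
(5,2): no bracket -> illegal
(5,5): flips 4 -> legal
W mobility = 4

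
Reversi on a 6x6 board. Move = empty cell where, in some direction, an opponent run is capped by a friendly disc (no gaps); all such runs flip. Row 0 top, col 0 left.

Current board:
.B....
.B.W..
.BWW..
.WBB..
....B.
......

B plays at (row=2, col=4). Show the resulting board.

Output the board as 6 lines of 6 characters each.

Answer: .B....
.B.W..
.BBBB.
.WBB..
....B.
......

Derivation:
Place B at (2,4); scan 8 dirs for brackets.
Dir NW: opp run (1,3), next='.' -> no flip
Dir N: first cell '.' (not opp) -> no flip
Dir NE: first cell '.' (not opp) -> no flip
Dir W: opp run (2,3) (2,2) capped by B -> flip
Dir E: first cell '.' (not opp) -> no flip
Dir SW: first cell 'B' (not opp) -> no flip
Dir S: first cell '.' (not opp) -> no flip
Dir SE: first cell '.' (not opp) -> no flip
All flips: (2,2) (2,3)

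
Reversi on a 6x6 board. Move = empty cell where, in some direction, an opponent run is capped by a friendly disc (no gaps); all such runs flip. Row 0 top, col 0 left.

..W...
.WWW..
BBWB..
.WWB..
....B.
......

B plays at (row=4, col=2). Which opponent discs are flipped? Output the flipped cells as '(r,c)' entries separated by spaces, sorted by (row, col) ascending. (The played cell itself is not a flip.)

Dir NW: opp run (3,1) capped by B -> flip
Dir N: opp run (3,2) (2,2) (1,2) (0,2), next=edge -> no flip
Dir NE: first cell 'B' (not opp) -> no flip
Dir W: first cell '.' (not opp) -> no flip
Dir E: first cell '.' (not opp) -> no flip
Dir SW: first cell '.' (not opp) -> no flip
Dir S: first cell '.' (not opp) -> no flip
Dir SE: first cell '.' (not opp) -> no flip

Answer: (3,1)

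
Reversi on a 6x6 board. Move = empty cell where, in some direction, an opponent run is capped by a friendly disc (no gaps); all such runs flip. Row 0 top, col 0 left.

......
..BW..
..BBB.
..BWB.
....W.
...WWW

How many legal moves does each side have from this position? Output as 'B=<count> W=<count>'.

Answer: B=6 W=5

Derivation:
-- B to move --
(0,2): flips 1 -> legal
(0,3): flips 1 -> legal
(0,4): flips 1 -> legal
(1,4): flips 1 -> legal
(3,5): no bracket -> illegal
(4,2): flips 1 -> legal
(4,3): flips 1 -> legal
(4,5): no bracket -> illegal
(5,2): no bracket -> illegal
B mobility = 6
-- W to move --
(0,1): no bracket -> illegal
(0,2): no bracket -> illegal
(0,3): no bracket -> illegal
(1,1): flips 2 -> legal
(1,4): flips 2 -> legal
(1,5): flips 1 -> legal
(2,1): no bracket -> illegal
(2,5): no bracket -> illegal
(3,1): flips 2 -> legal
(3,5): flips 2 -> legal
(4,1): no bracket -> illegal
(4,2): no bracket -> illegal
(4,3): no bracket -> illegal
(4,5): no bracket -> illegal
W mobility = 5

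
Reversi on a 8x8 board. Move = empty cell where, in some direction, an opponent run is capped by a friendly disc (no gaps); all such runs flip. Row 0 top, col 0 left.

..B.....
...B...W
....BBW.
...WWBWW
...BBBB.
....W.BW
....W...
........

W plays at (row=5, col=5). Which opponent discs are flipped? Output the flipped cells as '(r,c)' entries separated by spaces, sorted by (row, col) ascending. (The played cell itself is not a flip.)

Answer: (4,4) (4,6) (5,6)

Derivation:
Dir NW: opp run (4,4) capped by W -> flip
Dir N: opp run (4,5) (3,5) (2,5), next='.' -> no flip
Dir NE: opp run (4,6) capped by W -> flip
Dir W: first cell 'W' (not opp) -> no flip
Dir E: opp run (5,6) capped by W -> flip
Dir SW: first cell 'W' (not opp) -> no flip
Dir S: first cell '.' (not opp) -> no flip
Dir SE: first cell '.' (not opp) -> no flip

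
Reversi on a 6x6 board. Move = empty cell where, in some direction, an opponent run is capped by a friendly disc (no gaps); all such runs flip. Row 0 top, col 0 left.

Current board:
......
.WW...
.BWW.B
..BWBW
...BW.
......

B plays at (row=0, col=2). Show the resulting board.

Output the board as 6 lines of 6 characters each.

Answer: ..B...
.WB...
.BBW.B
..BWBW
...BW.
......

Derivation:
Place B at (0,2); scan 8 dirs for brackets.
Dir NW: edge -> no flip
Dir N: edge -> no flip
Dir NE: edge -> no flip
Dir W: first cell '.' (not opp) -> no flip
Dir E: first cell '.' (not opp) -> no flip
Dir SW: opp run (1,1), next='.' -> no flip
Dir S: opp run (1,2) (2,2) capped by B -> flip
Dir SE: first cell '.' (not opp) -> no flip
All flips: (1,2) (2,2)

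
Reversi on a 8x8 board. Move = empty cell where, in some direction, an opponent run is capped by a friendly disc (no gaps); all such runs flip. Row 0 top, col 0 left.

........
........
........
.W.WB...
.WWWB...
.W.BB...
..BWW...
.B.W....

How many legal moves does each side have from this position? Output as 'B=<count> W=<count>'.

Answer: B=10 W=7

Derivation:
-- B to move --
(2,0): flips 2 -> legal
(2,1): no bracket -> illegal
(2,2): flips 1 -> legal
(2,3): flips 2 -> legal
(2,4): no bracket -> illegal
(3,0): no bracket -> illegal
(3,2): flips 2 -> legal
(4,0): flips 4 -> legal
(5,0): no bracket -> illegal
(5,2): flips 1 -> legal
(5,5): no bracket -> illegal
(6,0): no bracket -> illegal
(6,1): no bracket -> illegal
(6,5): flips 2 -> legal
(7,2): flips 1 -> legal
(7,4): flips 1 -> legal
(7,5): flips 1 -> legal
B mobility = 10
-- W to move --
(2,3): no bracket -> illegal
(2,4): flips 3 -> legal
(2,5): flips 1 -> legal
(3,5): flips 1 -> legal
(4,5): flips 2 -> legal
(5,2): no bracket -> illegal
(5,5): flips 1 -> legal
(6,0): no bracket -> illegal
(6,1): flips 1 -> legal
(6,5): flips 1 -> legal
(7,0): no bracket -> illegal
(7,2): no bracket -> illegal
W mobility = 7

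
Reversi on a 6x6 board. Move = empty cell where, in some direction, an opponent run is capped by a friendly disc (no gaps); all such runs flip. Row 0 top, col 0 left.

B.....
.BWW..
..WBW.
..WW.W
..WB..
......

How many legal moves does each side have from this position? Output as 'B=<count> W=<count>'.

Answer: B=7 W=6

Derivation:
-- B to move --
(0,1): flips 1 -> legal
(0,2): no bracket -> illegal
(0,3): flips 1 -> legal
(0,4): no bracket -> illegal
(1,4): flips 2 -> legal
(1,5): no bracket -> illegal
(2,1): flips 2 -> legal
(2,5): flips 1 -> legal
(3,1): no bracket -> illegal
(3,4): no bracket -> illegal
(4,1): flips 2 -> legal
(4,4): flips 2 -> legal
(4,5): no bracket -> illegal
(5,1): no bracket -> illegal
(5,2): no bracket -> illegal
(5,3): no bracket -> illegal
B mobility = 7
-- W to move --
(0,1): no bracket -> illegal
(0,2): no bracket -> illegal
(1,0): flips 1 -> legal
(1,4): flips 1 -> legal
(2,0): no bracket -> illegal
(2,1): no bracket -> illegal
(3,4): flips 1 -> legal
(4,4): flips 1 -> legal
(5,2): no bracket -> illegal
(5,3): flips 1 -> legal
(5,4): flips 1 -> legal
W mobility = 6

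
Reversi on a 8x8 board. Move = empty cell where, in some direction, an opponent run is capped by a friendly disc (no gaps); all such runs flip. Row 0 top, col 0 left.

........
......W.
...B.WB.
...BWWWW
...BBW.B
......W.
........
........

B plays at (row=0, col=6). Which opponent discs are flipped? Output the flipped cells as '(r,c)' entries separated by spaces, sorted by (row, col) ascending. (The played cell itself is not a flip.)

Answer: (1,6)

Derivation:
Dir NW: edge -> no flip
Dir N: edge -> no flip
Dir NE: edge -> no flip
Dir W: first cell '.' (not opp) -> no flip
Dir E: first cell '.' (not opp) -> no flip
Dir SW: first cell '.' (not opp) -> no flip
Dir S: opp run (1,6) capped by B -> flip
Dir SE: first cell '.' (not opp) -> no flip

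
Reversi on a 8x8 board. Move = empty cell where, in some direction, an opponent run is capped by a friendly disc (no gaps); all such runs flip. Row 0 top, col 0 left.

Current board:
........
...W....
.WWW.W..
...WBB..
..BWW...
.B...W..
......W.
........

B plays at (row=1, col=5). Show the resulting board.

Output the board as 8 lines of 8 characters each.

Place B at (1,5); scan 8 dirs for brackets.
Dir NW: first cell '.' (not opp) -> no flip
Dir N: first cell '.' (not opp) -> no flip
Dir NE: first cell '.' (not opp) -> no flip
Dir W: first cell '.' (not opp) -> no flip
Dir E: first cell '.' (not opp) -> no flip
Dir SW: first cell '.' (not opp) -> no flip
Dir S: opp run (2,5) capped by B -> flip
Dir SE: first cell '.' (not opp) -> no flip
All flips: (2,5)

Answer: ........
...W.B..
.WWW.B..
...WBB..
..BWW...
.B...W..
......W.
........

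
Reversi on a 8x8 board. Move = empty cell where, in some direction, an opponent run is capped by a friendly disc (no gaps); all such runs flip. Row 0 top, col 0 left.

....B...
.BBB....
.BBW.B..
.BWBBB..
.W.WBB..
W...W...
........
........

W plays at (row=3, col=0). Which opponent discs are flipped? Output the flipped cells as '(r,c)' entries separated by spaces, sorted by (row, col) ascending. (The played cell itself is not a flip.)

Dir NW: edge -> no flip
Dir N: first cell '.' (not opp) -> no flip
Dir NE: opp run (2,1) (1,2), next='.' -> no flip
Dir W: edge -> no flip
Dir E: opp run (3,1) capped by W -> flip
Dir SW: edge -> no flip
Dir S: first cell '.' (not opp) -> no flip
Dir SE: first cell 'W' (not opp) -> no flip

Answer: (3,1)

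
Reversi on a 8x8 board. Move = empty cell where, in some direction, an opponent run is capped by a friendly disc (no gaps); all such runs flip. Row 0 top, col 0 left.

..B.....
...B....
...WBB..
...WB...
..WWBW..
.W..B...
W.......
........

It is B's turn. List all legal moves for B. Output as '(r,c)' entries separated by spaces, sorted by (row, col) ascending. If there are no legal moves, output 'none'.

Answer: (1,2) (2,2) (3,2) (3,6) (4,1) (4,6) (5,2) (5,3) (5,6)

Derivation:
(1,2): flips 1 -> legal
(1,4): no bracket -> illegal
(2,2): flips 2 -> legal
(3,1): no bracket -> illegal
(3,2): flips 2 -> legal
(3,5): no bracket -> illegal
(3,6): flips 1 -> legal
(4,0): no bracket -> illegal
(4,1): flips 2 -> legal
(4,6): flips 1 -> legal
(5,0): no bracket -> illegal
(5,2): flips 1 -> legal
(5,3): flips 3 -> legal
(5,5): no bracket -> illegal
(5,6): flips 1 -> legal
(6,1): no bracket -> illegal
(6,2): no bracket -> illegal
(7,0): no bracket -> illegal
(7,1): no bracket -> illegal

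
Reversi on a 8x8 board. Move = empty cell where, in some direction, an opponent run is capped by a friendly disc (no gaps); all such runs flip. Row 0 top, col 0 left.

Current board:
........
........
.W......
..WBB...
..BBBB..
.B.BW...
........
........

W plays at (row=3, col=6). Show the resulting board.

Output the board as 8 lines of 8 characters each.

Answer: ........
........
.W......
..WBB.W.
..BBBW..
.B.BW...
........
........

Derivation:
Place W at (3,6); scan 8 dirs for brackets.
Dir NW: first cell '.' (not opp) -> no flip
Dir N: first cell '.' (not opp) -> no flip
Dir NE: first cell '.' (not opp) -> no flip
Dir W: first cell '.' (not opp) -> no flip
Dir E: first cell '.' (not opp) -> no flip
Dir SW: opp run (4,5) capped by W -> flip
Dir S: first cell '.' (not opp) -> no flip
Dir SE: first cell '.' (not opp) -> no flip
All flips: (4,5)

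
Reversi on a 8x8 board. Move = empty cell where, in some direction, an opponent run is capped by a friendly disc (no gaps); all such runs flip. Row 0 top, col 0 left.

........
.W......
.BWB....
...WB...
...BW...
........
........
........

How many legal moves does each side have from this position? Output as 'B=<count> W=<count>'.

-- B to move --
(0,0): no bracket -> illegal
(0,1): flips 1 -> legal
(0,2): no bracket -> illegal
(1,0): no bracket -> illegal
(1,2): no bracket -> illegal
(1,3): no bracket -> illegal
(2,0): no bracket -> illegal
(2,4): no bracket -> illegal
(3,1): no bracket -> illegal
(3,2): flips 1 -> legal
(3,5): no bracket -> illegal
(4,2): no bracket -> illegal
(4,5): flips 1 -> legal
(5,3): no bracket -> illegal
(5,4): flips 1 -> legal
(5,5): no bracket -> illegal
B mobility = 4
-- W to move --
(1,0): no bracket -> illegal
(1,2): no bracket -> illegal
(1,3): flips 1 -> legal
(1,4): no bracket -> illegal
(2,0): flips 1 -> legal
(2,4): flips 2 -> legal
(2,5): no bracket -> illegal
(3,0): no bracket -> illegal
(3,1): flips 1 -> legal
(3,2): no bracket -> illegal
(3,5): flips 1 -> legal
(4,2): flips 1 -> legal
(4,5): no bracket -> illegal
(5,2): no bracket -> illegal
(5,3): flips 1 -> legal
(5,4): no bracket -> illegal
W mobility = 7

Answer: B=4 W=7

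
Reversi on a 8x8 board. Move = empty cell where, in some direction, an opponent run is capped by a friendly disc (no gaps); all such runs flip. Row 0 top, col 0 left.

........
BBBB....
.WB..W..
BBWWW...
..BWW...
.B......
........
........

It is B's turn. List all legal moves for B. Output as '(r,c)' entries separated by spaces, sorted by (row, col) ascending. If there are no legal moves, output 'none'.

(1,4): no bracket -> illegal
(1,5): no bracket -> illegal
(1,6): no bracket -> illegal
(2,0): flips 1 -> legal
(2,3): no bracket -> illegal
(2,4): flips 1 -> legal
(2,6): no bracket -> illegal
(3,5): flips 3 -> legal
(3,6): no bracket -> illegal
(4,1): no bracket -> illegal
(4,5): flips 2 -> legal
(5,2): no bracket -> illegal
(5,3): no bracket -> illegal
(5,4): flips 3 -> legal
(5,5): flips 2 -> legal

Answer: (2,0) (2,4) (3,5) (4,5) (5,4) (5,5)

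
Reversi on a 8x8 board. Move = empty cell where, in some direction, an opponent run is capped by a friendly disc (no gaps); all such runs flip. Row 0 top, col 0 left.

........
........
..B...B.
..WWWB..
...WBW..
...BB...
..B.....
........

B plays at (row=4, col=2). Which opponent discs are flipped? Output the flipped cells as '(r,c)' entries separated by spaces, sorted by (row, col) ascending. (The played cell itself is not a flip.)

Answer: (3,2) (4,3)

Derivation:
Dir NW: first cell '.' (not opp) -> no flip
Dir N: opp run (3,2) capped by B -> flip
Dir NE: opp run (3,3), next='.' -> no flip
Dir W: first cell '.' (not opp) -> no flip
Dir E: opp run (4,3) capped by B -> flip
Dir SW: first cell '.' (not opp) -> no flip
Dir S: first cell '.' (not opp) -> no flip
Dir SE: first cell 'B' (not opp) -> no flip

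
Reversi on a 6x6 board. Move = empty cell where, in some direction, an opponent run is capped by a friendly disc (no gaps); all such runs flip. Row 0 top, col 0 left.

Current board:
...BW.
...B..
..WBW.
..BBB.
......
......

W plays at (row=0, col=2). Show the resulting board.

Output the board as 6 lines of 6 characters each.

Place W at (0,2); scan 8 dirs for brackets.
Dir NW: edge -> no flip
Dir N: edge -> no flip
Dir NE: edge -> no flip
Dir W: first cell '.' (not opp) -> no flip
Dir E: opp run (0,3) capped by W -> flip
Dir SW: first cell '.' (not opp) -> no flip
Dir S: first cell '.' (not opp) -> no flip
Dir SE: opp run (1,3) capped by W -> flip
All flips: (0,3) (1,3)

Answer: ..WWW.
...W..
..WBW.
..BBB.
......
......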